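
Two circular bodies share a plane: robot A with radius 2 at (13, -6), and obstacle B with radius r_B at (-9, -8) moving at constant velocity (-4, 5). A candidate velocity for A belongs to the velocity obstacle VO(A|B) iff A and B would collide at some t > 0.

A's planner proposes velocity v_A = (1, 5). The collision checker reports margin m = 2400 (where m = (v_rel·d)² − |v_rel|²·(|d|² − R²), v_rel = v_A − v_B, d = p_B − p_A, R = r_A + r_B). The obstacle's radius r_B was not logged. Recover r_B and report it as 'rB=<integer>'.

m = 2400
d = (-22, -2);  v_rel = (5, 0),  |v_rel|² = 25
v_rel×d = (5)·(-2) − (0)·(-22) = -10
since m = R²·25 − (-10)²:  R² = (100 + 2400) / 25 = 100
R = √100 = 10  ⇒  r_B = 10 − 2 = 8

rB=8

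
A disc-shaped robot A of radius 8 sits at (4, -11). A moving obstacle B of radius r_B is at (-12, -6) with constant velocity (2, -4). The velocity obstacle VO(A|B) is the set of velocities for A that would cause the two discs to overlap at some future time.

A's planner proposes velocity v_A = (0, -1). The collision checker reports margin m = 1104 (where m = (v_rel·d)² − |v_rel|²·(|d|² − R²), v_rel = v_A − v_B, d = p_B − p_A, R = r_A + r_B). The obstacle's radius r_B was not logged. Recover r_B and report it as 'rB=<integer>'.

m = 1104
d = (-16, 5);  v_rel = (-2, 3),  |v_rel|² = 13
v_rel×d = (-2)·(5) − (3)·(-16) = 38
since m = R²·13 − 38²:  R² = (1444 + 1104) / 13 = 196
R = √196 = 14  ⇒  r_B = 14 − 8 = 6

rB=6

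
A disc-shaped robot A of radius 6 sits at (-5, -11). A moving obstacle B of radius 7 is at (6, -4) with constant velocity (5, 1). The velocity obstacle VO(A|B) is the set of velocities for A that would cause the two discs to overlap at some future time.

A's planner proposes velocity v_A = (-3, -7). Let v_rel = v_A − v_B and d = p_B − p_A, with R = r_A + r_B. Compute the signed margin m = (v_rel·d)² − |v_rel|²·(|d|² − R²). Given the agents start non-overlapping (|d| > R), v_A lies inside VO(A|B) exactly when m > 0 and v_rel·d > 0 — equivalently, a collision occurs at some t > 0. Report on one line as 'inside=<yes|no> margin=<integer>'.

d = (11, 7),  |d|² = 170;  R = 6+7 = 13,  c = 170−13² = 1
v_rel = (-8, -8),  |v_rel|² = 128;  v_rel·d = (-8)·(11) + (-8)·(7) = -144
128·t² + 288·t + 1 = 0  ⇒  m = (-144)² − 128·1 = 20608
m = 20608 > 0,  v_rel·d = -144 < 0  ⇒  outside

inside=no margin=20608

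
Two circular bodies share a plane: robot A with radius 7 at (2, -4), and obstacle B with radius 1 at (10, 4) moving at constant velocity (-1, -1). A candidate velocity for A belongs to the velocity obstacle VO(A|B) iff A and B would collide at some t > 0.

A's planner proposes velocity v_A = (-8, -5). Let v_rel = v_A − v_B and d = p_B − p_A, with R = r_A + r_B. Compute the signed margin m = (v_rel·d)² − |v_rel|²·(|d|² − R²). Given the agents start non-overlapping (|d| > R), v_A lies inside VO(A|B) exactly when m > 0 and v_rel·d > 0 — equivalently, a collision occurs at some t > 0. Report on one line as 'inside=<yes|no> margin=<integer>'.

d = (8, 8),  |d|² = 128;  R = 7+1 = 8,  c = 128−8² = 64
v_rel = (-7, -4),  |v_rel|² = 65;  v_rel·d = (-7)·(8) + (-4)·(8) = -88
65·t² + 176·t + 64 = 0  ⇒  m = (-88)² − 65·64 = 3584
m = 3584 > 0,  v_rel·d = -88 < 0  ⇒  outside

inside=no margin=3584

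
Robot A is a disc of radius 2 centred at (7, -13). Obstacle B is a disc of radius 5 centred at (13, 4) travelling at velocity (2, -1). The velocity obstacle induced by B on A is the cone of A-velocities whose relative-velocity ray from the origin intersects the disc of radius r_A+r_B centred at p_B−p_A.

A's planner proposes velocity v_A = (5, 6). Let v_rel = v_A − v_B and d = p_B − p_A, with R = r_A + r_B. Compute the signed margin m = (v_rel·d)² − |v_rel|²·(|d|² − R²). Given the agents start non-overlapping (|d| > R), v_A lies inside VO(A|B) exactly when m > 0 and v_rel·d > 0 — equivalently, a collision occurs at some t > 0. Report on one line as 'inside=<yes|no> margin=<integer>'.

d = (6, 17),  |d|² = 325;  R = 2+5 = 7,  c = 325−7² = 276
v_rel = (3, 7),  |v_rel|² = 58;  v_rel·d = (3)·(6) + (7)·(17) = 137
58·t² − 274·t + 276 = 0  ⇒  m = 137² − 58·276 = 2761
m = 2761 > 0,  v_rel·d = 137 > 0  ⇒  inside

inside=yes margin=2761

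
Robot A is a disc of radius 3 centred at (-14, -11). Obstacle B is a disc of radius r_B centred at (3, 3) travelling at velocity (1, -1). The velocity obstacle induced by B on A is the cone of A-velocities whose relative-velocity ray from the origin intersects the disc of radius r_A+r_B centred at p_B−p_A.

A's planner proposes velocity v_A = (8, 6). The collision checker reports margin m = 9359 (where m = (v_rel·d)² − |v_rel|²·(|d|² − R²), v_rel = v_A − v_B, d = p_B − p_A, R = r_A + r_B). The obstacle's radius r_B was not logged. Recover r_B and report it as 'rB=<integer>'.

m = 9359
d = (17, 14);  v_rel = (7, 7),  |v_rel|² = 98
v_rel×d = (7)·(14) − (7)·(17) = -21
since m = R²·98 − (-21)²:  R² = (441 + 9359) / 98 = 100
R = √100 = 10  ⇒  r_B = 10 − 3 = 7

rB=7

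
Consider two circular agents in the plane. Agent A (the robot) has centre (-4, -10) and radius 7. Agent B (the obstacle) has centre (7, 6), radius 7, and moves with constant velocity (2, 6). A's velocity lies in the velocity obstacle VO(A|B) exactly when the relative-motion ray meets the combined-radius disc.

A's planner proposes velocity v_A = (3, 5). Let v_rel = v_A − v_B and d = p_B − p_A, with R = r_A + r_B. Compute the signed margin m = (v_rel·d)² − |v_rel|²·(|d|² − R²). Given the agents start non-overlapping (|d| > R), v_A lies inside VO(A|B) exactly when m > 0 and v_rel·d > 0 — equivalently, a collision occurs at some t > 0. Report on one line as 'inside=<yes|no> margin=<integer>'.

d = (11, 16),  |d|² = 377;  R = 7+7 = 14,  c = 377−14² = 181
v_rel = (1, -1),  |v_rel|² = 2;  v_rel·d = (1)·(11) + (-1)·(16) = -5
2·t² + 10·t + 181 = 0  ⇒  m = (-5)² − 2·181 = -337
m = -337 < 0,  v_rel·d = -5 < 0  ⇒  outside

inside=no margin=-337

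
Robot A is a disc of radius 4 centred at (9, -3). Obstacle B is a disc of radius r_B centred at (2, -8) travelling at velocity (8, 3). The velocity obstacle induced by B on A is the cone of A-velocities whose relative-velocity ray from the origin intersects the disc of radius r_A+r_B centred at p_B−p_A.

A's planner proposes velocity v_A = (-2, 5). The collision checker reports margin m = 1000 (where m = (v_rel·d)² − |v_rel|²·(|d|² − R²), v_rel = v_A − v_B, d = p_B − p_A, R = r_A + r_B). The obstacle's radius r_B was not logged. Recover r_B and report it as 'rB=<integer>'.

m = 1000
d = (-7, -5);  v_rel = (-10, 2),  |v_rel|² = 104
v_rel×d = (-10)·(-5) − (2)·(-7) = 64
since m = R²·104 − 64²:  R² = (4096 + 1000) / 104 = 49
R = √49 = 7  ⇒  r_B = 7 − 4 = 3

rB=3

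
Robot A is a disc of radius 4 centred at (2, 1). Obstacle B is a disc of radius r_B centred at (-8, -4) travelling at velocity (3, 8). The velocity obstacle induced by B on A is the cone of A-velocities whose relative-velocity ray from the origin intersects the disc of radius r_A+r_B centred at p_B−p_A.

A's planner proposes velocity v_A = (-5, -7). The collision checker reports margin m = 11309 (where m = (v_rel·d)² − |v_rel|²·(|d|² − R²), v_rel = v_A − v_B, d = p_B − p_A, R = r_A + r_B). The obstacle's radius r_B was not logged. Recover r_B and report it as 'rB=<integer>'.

m = 11309
d = (-10, -5);  v_rel = (-8, -15),  |v_rel|² = 289
v_rel×d = (-8)·(-5) − (-15)·(-10) = -110
since m = R²·289 − (-110)²:  R² = (12100 + 11309) / 289 = 81
R = √81 = 9  ⇒  r_B = 9 − 4 = 5

rB=5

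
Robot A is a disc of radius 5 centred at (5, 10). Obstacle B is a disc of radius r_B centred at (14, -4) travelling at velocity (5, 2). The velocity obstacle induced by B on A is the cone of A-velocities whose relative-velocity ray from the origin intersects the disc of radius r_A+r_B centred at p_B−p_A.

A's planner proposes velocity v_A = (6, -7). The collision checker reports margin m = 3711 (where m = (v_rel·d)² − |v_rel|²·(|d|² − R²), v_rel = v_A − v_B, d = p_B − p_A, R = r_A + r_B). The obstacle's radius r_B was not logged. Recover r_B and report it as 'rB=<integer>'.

m = 3711
d = (9, -14);  v_rel = (1, -9),  |v_rel|² = 82
v_rel×d = (1)·(-14) − (-9)·(9) = 67
since m = R²·82 − 67²:  R² = (4489 + 3711) / 82 = 100
R = √100 = 10  ⇒  r_B = 10 − 5 = 5

rB=5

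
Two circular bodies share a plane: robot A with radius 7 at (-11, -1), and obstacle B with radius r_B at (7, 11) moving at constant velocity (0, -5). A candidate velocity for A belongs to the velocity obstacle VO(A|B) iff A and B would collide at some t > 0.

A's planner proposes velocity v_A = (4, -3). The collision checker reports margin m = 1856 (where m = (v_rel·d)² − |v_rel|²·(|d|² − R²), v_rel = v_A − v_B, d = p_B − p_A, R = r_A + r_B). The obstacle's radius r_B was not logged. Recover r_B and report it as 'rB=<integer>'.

m = 1856
d = (18, 12);  v_rel = (4, 2),  |v_rel|² = 20
v_rel×d = (4)·(12) − (2)·(18) = 12
since m = R²·20 − 12²:  R² = (144 + 1856) / 20 = 100
R = √100 = 10  ⇒  r_B = 10 − 7 = 3

rB=3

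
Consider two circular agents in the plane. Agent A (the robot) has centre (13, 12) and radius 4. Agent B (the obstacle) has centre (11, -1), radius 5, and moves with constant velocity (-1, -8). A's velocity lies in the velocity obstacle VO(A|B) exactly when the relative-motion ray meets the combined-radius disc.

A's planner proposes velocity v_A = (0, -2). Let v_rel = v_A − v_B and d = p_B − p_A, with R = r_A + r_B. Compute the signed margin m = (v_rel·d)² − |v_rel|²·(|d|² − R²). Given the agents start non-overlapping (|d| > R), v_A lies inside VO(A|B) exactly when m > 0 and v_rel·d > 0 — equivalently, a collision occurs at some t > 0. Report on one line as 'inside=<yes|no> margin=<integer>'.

d = (-2, -13),  |d|² = 173;  R = 4+5 = 9,  c = 173−9² = 92
v_rel = (1, 6),  |v_rel|² = 37;  v_rel·d = (1)·(-2) + (6)·(-13) = -80
37·t² + 160·t + 92 = 0  ⇒  m = (-80)² − 37·92 = 2996
m = 2996 > 0,  v_rel·d = -80 < 0  ⇒  outside

inside=no margin=2996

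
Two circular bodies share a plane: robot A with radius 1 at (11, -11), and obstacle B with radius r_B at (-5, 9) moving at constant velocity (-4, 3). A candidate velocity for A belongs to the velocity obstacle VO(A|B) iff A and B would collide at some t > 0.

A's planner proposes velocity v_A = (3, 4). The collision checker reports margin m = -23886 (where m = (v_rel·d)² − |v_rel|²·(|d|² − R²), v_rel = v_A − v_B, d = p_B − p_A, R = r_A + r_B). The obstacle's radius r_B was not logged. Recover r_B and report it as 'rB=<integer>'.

m = -23886
d = (-16, 20);  v_rel = (7, 1),  |v_rel|² = 50
v_rel×d = (7)·(20) − (1)·(-16) = 156
since m = R²·50 − 156²:  R² = (24336 + -23886) / 50 = 9
R = √9 = 3  ⇒  r_B = 3 − 1 = 2

rB=2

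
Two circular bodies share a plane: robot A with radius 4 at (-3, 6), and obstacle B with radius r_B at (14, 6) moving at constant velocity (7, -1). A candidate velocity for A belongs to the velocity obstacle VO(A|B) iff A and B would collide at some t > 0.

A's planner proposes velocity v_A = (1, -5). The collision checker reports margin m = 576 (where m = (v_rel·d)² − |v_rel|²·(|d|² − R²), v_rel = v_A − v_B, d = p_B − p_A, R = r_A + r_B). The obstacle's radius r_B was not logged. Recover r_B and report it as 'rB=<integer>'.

m = 576
d = (17, 0);  v_rel = (-6, -4),  |v_rel|² = 52
v_rel×d = (-6)·(0) − (-4)·(17) = 68
since m = R²·52 − 68²:  R² = (4624 + 576) / 52 = 100
R = √100 = 10  ⇒  r_B = 10 − 4 = 6

rB=6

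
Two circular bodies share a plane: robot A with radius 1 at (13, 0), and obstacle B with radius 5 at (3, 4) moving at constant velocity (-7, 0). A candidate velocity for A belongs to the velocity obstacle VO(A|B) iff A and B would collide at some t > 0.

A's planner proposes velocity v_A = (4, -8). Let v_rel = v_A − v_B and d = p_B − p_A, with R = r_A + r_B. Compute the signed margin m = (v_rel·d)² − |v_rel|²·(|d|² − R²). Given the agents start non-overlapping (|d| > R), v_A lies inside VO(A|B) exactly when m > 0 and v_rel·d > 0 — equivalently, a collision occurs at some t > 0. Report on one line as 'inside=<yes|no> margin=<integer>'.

d = (-10, 4),  |d|² = 116;  R = 1+5 = 6,  c = 116−6² = 80
v_rel = (11, -8),  |v_rel|² = 185;  v_rel·d = (11)·(-10) + (-8)·(4) = -142
185·t² + 284·t + 80 = 0  ⇒  m = (-142)² − 185·80 = 5364
m = 5364 > 0,  v_rel·d = -142 < 0  ⇒  outside

inside=no margin=5364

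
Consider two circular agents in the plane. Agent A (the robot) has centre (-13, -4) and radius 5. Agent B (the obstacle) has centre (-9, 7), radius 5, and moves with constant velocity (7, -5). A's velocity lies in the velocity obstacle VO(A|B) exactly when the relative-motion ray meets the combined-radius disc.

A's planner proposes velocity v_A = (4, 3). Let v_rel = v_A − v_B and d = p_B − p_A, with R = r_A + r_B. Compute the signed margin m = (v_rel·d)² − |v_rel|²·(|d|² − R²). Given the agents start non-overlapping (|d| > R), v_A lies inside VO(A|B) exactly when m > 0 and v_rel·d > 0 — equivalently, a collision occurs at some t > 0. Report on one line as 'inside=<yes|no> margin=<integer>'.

d = (4, 11),  |d|² = 137;  R = 5+5 = 10,  c = 137−10² = 37
v_rel = (-3, 8),  |v_rel|² = 73;  v_rel·d = (-3)·(4) + (8)·(11) = 76
73·t² − 152·t + 37 = 0  ⇒  m = 76² − 73·37 = 3075
m = 3075 > 0,  v_rel·d = 76 > 0  ⇒  inside

inside=yes margin=3075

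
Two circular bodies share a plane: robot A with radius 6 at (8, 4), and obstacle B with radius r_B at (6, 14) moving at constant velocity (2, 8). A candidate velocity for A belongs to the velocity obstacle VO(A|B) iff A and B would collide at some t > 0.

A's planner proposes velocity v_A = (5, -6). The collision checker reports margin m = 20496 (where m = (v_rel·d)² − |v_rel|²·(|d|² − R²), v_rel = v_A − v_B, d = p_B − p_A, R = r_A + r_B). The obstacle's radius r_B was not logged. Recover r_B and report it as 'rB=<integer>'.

m = 20496
d = (-2, 10);  v_rel = (3, -14),  |v_rel|² = 205
v_rel×d = (3)·(10) − (-14)·(-2) = 2
since m = R²·205 − 2²:  R² = (4 + 20496) / 205 = 100
R = √100 = 10  ⇒  r_B = 10 − 6 = 4

rB=4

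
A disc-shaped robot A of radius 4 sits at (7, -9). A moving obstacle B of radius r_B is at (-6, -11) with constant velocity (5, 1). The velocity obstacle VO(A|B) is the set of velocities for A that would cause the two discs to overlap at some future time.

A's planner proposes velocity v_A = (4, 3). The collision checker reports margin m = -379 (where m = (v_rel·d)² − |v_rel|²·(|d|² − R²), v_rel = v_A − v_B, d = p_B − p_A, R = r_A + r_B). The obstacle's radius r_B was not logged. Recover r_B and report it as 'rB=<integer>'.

m = -379
d = (-13, -2);  v_rel = (-1, 2),  |v_rel|² = 5
v_rel×d = (-1)·(-2) − (2)·(-13) = 28
since m = R²·5 − 28²:  R² = (784 + -379) / 5 = 81
R = √81 = 9  ⇒  r_B = 9 − 4 = 5

rB=5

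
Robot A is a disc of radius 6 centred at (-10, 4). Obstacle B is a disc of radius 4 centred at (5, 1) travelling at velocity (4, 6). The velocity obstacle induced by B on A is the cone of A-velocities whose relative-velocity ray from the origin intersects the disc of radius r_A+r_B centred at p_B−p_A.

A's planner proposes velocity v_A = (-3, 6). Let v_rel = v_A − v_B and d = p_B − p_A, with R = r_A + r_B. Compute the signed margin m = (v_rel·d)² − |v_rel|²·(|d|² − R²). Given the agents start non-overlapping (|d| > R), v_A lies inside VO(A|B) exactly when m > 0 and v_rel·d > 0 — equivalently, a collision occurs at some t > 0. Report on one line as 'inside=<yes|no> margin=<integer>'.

d = (15, -3),  |d|² = 234;  R = 6+4 = 10,  c = 234−10² = 134
v_rel = (-7, 0),  |v_rel|² = 49;  v_rel·d = (-7)·(15) + (0)·(-3) = -105
49·t² + 210·t + 134 = 0  ⇒  m = (-105)² − 49·134 = 4459
m = 4459 > 0,  v_rel·d = -105 < 0  ⇒  outside

inside=no margin=4459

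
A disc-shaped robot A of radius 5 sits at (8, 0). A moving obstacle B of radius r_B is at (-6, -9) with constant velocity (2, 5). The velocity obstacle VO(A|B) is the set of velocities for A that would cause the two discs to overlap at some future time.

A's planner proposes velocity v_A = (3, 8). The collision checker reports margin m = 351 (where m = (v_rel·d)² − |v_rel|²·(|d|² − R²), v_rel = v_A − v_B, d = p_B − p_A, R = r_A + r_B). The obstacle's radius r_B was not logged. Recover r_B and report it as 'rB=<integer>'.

m = 351
d = (-14, -9);  v_rel = (1, 3),  |v_rel|² = 10
v_rel×d = (1)·(-9) − (3)·(-14) = 33
since m = R²·10 − 33²:  R² = (1089 + 351) / 10 = 144
R = √144 = 12  ⇒  r_B = 12 − 5 = 7

rB=7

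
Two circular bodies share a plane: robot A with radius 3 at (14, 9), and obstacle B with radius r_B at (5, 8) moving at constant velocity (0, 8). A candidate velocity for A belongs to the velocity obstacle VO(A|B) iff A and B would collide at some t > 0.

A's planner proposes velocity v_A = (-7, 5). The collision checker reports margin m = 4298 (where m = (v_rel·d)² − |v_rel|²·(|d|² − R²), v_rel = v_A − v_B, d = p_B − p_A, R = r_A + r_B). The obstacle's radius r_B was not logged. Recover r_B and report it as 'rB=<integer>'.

m = 4298
d = (-9, -1);  v_rel = (-7, -3),  |v_rel|² = 58
v_rel×d = (-7)·(-1) − (-3)·(-9) = -20
since m = R²·58 − (-20)²:  R² = (400 + 4298) / 58 = 81
R = √81 = 9  ⇒  r_B = 9 − 3 = 6

rB=6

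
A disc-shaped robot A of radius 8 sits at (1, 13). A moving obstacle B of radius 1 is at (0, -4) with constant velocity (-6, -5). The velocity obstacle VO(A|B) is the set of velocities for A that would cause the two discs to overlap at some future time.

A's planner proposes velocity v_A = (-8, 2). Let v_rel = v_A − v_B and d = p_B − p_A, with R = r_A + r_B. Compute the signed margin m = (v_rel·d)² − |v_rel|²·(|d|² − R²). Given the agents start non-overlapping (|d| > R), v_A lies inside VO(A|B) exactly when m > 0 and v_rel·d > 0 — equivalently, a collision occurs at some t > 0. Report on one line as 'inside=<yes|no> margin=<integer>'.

d = (-1, -17),  |d|² = 290;  R = 8+1 = 9,  c = 290−9² = 209
v_rel = (-2, 7),  |v_rel|² = 53;  v_rel·d = (-2)·(-1) + (7)·(-17) = -117
53·t² + 234·t + 209 = 0  ⇒  m = (-117)² − 53·209 = 2612
m = 2612 > 0,  v_rel·d = -117 < 0  ⇒  outside

inside=no margin=2612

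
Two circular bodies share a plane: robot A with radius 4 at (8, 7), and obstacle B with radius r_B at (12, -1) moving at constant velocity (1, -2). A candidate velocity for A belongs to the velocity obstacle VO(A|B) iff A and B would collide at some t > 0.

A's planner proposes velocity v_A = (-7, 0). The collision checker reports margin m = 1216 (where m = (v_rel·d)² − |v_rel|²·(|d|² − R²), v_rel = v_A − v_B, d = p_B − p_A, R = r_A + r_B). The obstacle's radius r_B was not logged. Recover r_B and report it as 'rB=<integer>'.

m = 1216
d = (4, -8);  v_rel = (-8, 2),  |v_rel|² = 68
v_rel×d = (-8)·(-8) − (2)·(4) = 56
since m = R²·68 − 56²:  R² = (3136 + 1216) / 68 = 64
R = √64 = 8  ⇒  r_B = 8 − 4 = 4

rB=4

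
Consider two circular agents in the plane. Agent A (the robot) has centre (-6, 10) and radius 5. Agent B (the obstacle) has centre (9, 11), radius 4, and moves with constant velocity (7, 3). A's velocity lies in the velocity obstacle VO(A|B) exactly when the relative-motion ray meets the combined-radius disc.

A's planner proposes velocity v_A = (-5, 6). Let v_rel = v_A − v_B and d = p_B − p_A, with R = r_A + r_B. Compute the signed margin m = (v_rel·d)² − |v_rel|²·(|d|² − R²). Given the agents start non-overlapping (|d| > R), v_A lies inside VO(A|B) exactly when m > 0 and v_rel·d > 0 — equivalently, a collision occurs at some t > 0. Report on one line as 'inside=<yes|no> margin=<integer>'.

d = (15, 1),  |d|² = 226;  R = 5+4 = 9,  c = 226−9² = 145
v_rel = (-12, 3),  |v_rel|² = 153;  v_rel·d = (-12)·(15) + (3)·(1) = -177
153·t² + 354·t + 145 = 0  ⇒  m = (-177)² − 153·145 = 9144
m = 9144 > 0,  v_rel·d = -177 < 0  ⇒  outside

inside=no margin=9144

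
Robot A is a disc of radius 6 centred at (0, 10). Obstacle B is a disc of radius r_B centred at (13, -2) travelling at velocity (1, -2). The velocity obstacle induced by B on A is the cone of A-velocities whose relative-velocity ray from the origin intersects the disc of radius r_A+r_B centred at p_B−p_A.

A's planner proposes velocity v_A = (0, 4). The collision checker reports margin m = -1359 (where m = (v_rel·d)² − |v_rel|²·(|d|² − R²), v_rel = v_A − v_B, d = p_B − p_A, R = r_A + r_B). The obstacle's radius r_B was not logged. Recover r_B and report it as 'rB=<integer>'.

m = -1359
d = (13, -12);  v_rel = (-1, 6),  |v_rel|² = 37
v_rel×d = (-1)·(-12) − (6)·(13) = -66
since m = R²·37 − (-66)²:  R² = (4356 + -1359) / 37 = 81
R = √81 = 9  ⇒  r_B = 9 − 6 = 3

rB=3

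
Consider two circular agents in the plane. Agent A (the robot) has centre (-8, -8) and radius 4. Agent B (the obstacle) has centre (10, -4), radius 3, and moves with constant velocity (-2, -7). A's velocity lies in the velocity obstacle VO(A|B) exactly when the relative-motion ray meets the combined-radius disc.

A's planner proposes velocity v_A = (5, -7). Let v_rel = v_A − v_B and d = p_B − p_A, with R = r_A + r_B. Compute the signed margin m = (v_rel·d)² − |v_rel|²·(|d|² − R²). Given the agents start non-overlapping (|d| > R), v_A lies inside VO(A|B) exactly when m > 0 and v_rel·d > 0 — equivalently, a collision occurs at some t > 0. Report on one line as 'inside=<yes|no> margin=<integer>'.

d = (18, 4),  |d|² = 340;  R = 4+3 = 7,  c = 340−7² = 291
v_rel = (7, 0),  |v_rel|² = 49;  v_rel·d = (7)·(18) + (0)·(4) = 126
49·t² − 252·t + 291 = 0  ⇒  m = 126² − 49·291 = 1617
m = 1617 > 0,  v_rel·d = 126 > 0  ⇒  inside

inside=yes margin=1617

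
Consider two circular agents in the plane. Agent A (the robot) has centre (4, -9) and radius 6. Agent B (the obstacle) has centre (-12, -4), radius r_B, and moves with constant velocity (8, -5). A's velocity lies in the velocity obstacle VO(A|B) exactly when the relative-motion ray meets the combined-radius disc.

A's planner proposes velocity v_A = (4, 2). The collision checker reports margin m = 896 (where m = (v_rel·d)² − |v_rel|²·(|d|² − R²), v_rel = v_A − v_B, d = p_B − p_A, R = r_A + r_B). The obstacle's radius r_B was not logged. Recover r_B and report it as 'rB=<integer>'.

m = 896
d = (-16, 5);  v_rel = (-4, 7),  |v_rel|² = 65
v_rel×d = (-4)·(5) − (7)·(-16) = 92
since m = R²·65 − 92²:  R² = (8464 + 896) / 65 = 144
R = √144 = 12  ⇒  r_B = 12 − 6 = 6

rB=6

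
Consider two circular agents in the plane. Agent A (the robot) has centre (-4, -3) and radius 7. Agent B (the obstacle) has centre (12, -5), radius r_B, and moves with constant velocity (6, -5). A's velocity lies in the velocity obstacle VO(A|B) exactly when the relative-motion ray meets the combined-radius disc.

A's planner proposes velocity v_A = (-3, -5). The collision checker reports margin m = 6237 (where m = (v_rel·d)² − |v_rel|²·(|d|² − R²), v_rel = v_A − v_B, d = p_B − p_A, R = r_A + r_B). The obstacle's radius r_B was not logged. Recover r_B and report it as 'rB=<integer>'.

m = 6237
d = (16, -2);  v_rel = (-9, 0),  |v_rel|² = 81
v_rel×d = (-9)·(-2) − (0)·(16) = 18
since m = R²·81 − 18²:  R² = (324 + 6237) / 81 = 81
R = √81 = 9  ⇒  r_B = 9 − 7 = 2

rB=2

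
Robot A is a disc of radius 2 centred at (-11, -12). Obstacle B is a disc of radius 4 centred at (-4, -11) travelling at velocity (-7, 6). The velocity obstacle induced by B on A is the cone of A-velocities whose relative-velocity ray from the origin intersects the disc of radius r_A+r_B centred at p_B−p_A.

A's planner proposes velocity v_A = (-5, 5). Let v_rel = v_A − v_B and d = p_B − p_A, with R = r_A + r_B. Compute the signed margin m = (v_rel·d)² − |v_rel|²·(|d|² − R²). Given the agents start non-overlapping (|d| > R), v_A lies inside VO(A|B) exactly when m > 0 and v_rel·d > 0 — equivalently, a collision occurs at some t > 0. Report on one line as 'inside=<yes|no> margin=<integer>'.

d = (7, 1),  |d|² = 50;  R = 2+4 = 6,  c = 50−6² = 14
v_rel = (2, -1),  |v_rel|² = 5;  v_rel·d = (2)·(7) + (-1)·(1) = 13
5·t² − 26·t + 14 = 0  ⇒  m = 13² − 5·14 = 99
m = 99 > 0,  v_rel·d = 13 > 0  ⇒  inside

inside=yes margin=99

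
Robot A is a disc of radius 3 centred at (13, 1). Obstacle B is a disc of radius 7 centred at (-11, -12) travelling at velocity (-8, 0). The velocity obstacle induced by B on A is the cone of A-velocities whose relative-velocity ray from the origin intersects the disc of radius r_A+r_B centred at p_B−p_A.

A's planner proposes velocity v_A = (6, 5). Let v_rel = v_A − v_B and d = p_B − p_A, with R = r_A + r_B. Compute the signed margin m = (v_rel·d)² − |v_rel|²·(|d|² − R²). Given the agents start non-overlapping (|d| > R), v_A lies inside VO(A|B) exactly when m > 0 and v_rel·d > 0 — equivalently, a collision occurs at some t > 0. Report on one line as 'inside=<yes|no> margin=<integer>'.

d = (-24, -13),  |d|² = 745;  R = 3+7 = 10,  c = 745−10² = 645
v_rel = (14, 5),  |v_rel|² = 221;  v_rel·d = (14)·(-24) + (5)·(-13) = -401
221·t² + 802·t + 645 = 0  ⇒  m = (-401)² − 221·645 = 18256
m = 18256 > 0,  v_rel·d = -401 < 0  ⇒  outside

inside=no margin=18256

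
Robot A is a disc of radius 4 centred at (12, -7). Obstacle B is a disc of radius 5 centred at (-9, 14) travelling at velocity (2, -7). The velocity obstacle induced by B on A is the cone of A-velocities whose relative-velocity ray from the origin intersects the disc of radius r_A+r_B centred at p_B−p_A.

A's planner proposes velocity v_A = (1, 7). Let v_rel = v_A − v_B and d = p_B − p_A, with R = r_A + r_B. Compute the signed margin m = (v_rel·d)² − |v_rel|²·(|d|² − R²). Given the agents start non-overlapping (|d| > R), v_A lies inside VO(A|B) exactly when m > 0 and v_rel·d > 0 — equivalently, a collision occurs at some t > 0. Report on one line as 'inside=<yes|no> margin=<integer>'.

d = (-21, 21),  |d|² = 882;  R = 4+5 = 9,  c = 882−9² = 801
v_rel = (-1, 14),  |v_rel|² = 197;  v_rel·d = (-1)·(-21) + (14)·(21) = 315
197·t² − 630·t + 801 = 0  ⇒  m = 315² − 197·801 = -58572
m = -58572 < 0,  v_rel·d = 315 > 0  ⇒  outside

inside=no margin=-58572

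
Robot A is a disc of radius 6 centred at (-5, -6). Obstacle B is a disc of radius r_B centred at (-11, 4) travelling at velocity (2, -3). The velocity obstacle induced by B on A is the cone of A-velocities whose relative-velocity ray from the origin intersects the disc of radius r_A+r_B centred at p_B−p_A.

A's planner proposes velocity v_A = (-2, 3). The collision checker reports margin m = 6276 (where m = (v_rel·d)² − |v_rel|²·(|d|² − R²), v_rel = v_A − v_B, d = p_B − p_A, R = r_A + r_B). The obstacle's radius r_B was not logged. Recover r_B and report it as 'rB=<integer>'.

m = 6276
d = (-6, 10);  v_rel = (-4, 6),  |v_rel|² = 52
v_rel×d = (-4)·(10) − (6)·(-6) = -4
since m = R²·52 − (-4)²:  R² = (16 + 6276) / 52 = 121
R = √121 = 11  ⇒  r_B = 11 − 6 = 5

rB=5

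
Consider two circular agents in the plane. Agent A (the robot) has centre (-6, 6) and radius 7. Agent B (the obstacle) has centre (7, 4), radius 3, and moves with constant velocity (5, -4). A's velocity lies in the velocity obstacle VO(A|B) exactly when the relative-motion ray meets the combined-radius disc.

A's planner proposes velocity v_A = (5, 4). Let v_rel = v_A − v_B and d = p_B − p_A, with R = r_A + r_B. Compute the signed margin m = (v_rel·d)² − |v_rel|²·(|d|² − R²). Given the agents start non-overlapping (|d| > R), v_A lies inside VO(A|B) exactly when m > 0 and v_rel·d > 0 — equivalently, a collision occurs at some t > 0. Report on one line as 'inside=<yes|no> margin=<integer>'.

d = (13, -2),  |d|² = 173;  R = 7+3 = 10,  c = 173−10² = 73
v_rel = (0, 8),  |v_rel|² = 64;  v_rel·d = (0)·(13) + (8)·(-2) = -16
64·t² + 32·t + 73 = 0  ⇒  m = (-16)² − 64·73 = -4416
m = -4416 < 0,  v_rel·d = -16 < 0  ⇒  outside

inside=no margin=-4416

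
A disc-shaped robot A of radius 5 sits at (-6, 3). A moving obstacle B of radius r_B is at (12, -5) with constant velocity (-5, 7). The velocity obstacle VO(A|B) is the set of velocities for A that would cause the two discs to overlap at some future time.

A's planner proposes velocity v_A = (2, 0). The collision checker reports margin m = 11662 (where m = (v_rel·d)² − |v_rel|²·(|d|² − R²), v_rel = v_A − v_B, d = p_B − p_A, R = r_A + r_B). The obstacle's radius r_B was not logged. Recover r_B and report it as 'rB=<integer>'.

m = 11662
d = (18, -8);  v_rel = (7, -7),  |v_rel|² = 98
v_rel×d = (7)·(-8) − (-7)·(18) = 70
since m = R²·98 − 70²:  R² = (4900 + 11662) / 98 = 169
R = √169 = 13  ⇒  r_B = 13 − 5 = 8

rB=8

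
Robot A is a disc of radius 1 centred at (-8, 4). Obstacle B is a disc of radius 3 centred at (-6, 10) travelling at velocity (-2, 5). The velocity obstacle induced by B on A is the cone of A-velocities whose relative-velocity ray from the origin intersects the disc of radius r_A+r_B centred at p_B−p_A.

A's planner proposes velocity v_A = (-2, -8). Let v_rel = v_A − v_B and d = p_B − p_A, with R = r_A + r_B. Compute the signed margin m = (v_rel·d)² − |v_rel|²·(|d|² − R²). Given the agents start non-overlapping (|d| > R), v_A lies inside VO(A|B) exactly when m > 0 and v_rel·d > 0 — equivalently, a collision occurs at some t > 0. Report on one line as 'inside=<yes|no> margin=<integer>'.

d = (2, 6),  |d|² = 40;  R = 1+3 = 4,  c = 40−4² = 24
v_rel = (0, -13),  |v_rel|² = 169;  v_rel·d = (0)·(2) + (-13)·(6) = -78
169·t² + 156·t + 24 = 0  ⇒  m = (-78)² − 169·24 = 2028
m = 2028 > 0,  v_rel·d = -78 < 0  ⇒  outside

inside=no margin=2028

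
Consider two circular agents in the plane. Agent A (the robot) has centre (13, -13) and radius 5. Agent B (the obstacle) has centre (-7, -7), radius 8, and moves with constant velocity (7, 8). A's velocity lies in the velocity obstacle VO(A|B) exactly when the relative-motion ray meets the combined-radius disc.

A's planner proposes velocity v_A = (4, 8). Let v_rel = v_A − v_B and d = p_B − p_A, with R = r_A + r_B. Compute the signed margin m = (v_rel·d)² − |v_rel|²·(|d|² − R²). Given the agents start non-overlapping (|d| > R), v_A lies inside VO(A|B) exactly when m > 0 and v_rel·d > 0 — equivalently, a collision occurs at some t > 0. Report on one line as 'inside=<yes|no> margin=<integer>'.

d = (-20, 6),  |d|² = 436;  R = 5+8 = 13,  c = 436−13² = 267
v_rel = (-3, 0),  |v_rel|² = 9;  v_rel·d = (-3)·(-20) + (0)·(6) = 60
9·t² − 120·t + 267 = 0  ⇒  m = 60² − 9·267 = 1197
m = 1197 > 0,  v_rel·d = 60 > 0  ⇒  inside

inside=yes margin=1197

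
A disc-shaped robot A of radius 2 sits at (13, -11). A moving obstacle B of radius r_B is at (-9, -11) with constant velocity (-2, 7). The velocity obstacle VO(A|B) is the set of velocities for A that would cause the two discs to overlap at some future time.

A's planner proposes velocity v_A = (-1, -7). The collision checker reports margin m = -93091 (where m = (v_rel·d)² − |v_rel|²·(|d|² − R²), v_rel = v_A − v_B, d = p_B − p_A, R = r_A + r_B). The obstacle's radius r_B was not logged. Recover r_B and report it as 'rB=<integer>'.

m = -93091
d = (-22, 0);  v_rel = (1, -14),  |v_rel|² = 197
v_rel×d = (1)·(0) − (-14)·(-22) = -308
since m = R²·197 − (-308)²:  R² = (94864 + -93091) / 197 = 9
R = √9 = 3  ⇒  r_B = 3 − 2 = 1

rB=1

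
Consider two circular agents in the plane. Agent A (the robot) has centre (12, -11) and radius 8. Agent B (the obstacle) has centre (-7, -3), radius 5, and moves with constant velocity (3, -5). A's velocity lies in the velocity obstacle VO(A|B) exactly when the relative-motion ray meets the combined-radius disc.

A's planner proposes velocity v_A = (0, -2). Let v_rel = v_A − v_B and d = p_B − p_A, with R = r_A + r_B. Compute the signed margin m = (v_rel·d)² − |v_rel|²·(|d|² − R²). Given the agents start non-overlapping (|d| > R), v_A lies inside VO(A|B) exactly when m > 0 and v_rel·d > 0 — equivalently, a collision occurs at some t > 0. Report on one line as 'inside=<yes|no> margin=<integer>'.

d = (-19, 8),  |d|² = 425;  R = 8+5 = 13,  c = 425−13² = 256
v_rel = (-3, 3),  |v_rel|² = 18;  v_rel·d = (-3)·(-19) + (3)·(8) = 81
18·t² − 162·t + 256 = 0  ⇒  m = 81² − 18·256 = 1953
m = 1953 > 0,  v_rel·d = 81 > 0  ⇒  inside

inside=yes margin=1953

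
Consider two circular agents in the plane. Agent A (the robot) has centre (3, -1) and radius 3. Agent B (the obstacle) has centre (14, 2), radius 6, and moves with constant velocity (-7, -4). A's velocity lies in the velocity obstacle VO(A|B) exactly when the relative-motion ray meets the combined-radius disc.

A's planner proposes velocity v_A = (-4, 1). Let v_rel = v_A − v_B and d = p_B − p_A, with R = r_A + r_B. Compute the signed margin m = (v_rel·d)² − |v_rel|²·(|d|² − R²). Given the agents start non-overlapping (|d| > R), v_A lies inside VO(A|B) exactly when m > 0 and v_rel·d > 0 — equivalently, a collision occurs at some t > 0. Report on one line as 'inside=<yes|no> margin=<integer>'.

d = (11, 3),  |d|² = 130;  R = 3+6 = 9,  c = 130−9² = 49
v_rel = (3, 5),  |v_rel|² = 34;  v_rel·d = (3)·(11) + (5)·(3) = 48
34·t² − 96·t + 49 = 0  ⇒  m = 48² − 34·49 = 638
m = 638 > 0,  v_rel·d = 48 > 0  ⇒  inside

inside=yes margin=638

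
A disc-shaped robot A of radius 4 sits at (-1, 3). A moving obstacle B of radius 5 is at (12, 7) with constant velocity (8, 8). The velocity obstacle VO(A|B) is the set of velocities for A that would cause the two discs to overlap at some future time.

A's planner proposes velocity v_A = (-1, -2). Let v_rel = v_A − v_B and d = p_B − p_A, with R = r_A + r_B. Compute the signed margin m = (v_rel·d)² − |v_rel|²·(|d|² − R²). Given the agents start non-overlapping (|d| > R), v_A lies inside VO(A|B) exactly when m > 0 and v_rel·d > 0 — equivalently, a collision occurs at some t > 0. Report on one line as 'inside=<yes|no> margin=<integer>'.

d = (13, 4),  |d|² = 185;  R = 4+5 = 9,  c = 185−9² = 104
v_rel = (-9, -10),  |v_rel|² = 181;  v_rel·d = (-9)·(13) + (-10)·(4) = -157
181·t² + 314·t + 104 = 0  ⇒  m = (-157)² − 181·104 = 5825
m = 5825 > 0,  v_rel·d = -157 < 0  ⇒  outside

inside=no margin=5825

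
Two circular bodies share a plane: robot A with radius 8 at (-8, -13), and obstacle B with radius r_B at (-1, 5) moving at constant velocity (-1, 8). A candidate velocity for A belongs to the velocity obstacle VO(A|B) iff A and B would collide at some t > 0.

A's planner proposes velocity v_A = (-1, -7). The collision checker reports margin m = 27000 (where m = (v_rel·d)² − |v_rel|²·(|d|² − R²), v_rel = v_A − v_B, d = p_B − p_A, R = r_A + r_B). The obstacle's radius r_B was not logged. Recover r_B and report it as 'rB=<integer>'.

m = 27000
d = (7, 18);  v_rel = (0, -15),  |v_rel|² = 225
v_rel×d = (0)·(18) − (-15)·(7) = 105
since m = R²·225 − 105²:  R² = (11025 + 27000) / 225 = 169
R = √169 = 13  ⇒  r_B = 13 − 8 = 5

rB=5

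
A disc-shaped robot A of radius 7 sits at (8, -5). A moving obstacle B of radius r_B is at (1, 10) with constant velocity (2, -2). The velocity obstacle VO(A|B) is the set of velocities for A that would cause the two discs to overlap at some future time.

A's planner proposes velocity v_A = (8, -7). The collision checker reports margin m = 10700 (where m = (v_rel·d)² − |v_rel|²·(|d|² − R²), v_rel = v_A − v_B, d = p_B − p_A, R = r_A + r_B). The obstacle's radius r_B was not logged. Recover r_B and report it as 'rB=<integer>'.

m = 10700
d = (-7, 15);  v_rel = (6, -5),  |v_rel|² = 61
v_rel×d = (6)·(15) − (-5)·(-7) = 55
since m = R²·61 − 55²:  R² = (3025 + 10700) / 61 = 225
R = √225 = 15  ⇒  r_B = 15 − 7 = 8

rB=8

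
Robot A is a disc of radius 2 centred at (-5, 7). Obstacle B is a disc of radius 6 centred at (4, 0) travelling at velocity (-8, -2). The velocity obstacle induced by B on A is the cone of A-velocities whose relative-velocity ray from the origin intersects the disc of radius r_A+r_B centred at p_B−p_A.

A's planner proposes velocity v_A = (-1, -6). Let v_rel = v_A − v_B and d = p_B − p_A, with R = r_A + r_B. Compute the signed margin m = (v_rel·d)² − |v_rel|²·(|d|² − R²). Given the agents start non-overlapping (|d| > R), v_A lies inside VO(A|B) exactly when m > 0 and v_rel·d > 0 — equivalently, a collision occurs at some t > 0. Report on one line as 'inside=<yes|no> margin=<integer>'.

d = (9, -7),  |d|² = 130;  R = 2+6 = 8,  c = 130−8² = 66
v_rel = (7, -4),  |v_rel|² = 65;  v_rel·d = (7)·(9) + (-4)·(-7) = 91
65·t² − 182·t + 66 = 0  ⇒  m = 91² − 65·66 = 3991
m = 3991 > 0,  v_rel·d = 91 > 0  ⇒  inside

inside=yes margin=3991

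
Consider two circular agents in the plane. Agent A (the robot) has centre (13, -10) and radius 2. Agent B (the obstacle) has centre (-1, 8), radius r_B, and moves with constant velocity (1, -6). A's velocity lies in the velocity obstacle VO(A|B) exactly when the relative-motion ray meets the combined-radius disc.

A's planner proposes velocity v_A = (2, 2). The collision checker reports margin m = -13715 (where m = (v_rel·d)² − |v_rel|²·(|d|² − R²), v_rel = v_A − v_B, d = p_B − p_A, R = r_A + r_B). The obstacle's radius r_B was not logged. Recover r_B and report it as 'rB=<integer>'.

m = -13715
d = (-14, 18);  v_rel = (1, 8),  |v_rel|² = 65
v_rel×d = (1)·(18) − (8)·(-14) = 130
since m = R²·65 − 130²:  R² = (16900 + -13715) / 65 = 49
R = √49 = 7  ⇒  r_B = 7 − 2 = 5

rB=5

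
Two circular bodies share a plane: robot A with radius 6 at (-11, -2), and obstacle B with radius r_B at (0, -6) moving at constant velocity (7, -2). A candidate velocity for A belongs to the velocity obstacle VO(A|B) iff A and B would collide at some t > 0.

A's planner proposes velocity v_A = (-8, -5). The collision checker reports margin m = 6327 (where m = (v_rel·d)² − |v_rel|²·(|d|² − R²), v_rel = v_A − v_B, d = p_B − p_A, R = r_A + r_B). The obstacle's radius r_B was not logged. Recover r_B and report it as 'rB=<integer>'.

m = 6327
d = (11, -4);  v_rel = (-15, -3),  |v_rel|² = 234
v_rel×d = (-15)·(-4) − (-3)·(11) = 93
since m = R²·234 − 93²:  R² = (8649 + 6327) / 234 = 64
R = √64 = 8  ⇒  r_B = 8 − 6 = 2

rB=2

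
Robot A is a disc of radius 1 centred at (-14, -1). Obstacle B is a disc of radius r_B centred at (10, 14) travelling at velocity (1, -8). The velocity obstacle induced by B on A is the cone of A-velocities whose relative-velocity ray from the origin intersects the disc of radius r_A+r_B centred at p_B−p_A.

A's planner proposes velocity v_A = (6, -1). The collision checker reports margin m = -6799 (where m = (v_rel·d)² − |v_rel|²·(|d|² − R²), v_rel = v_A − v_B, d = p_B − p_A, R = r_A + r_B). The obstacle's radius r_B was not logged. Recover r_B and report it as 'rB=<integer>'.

m = -6799
d = (24, 15);  v_rel = (5, 7),  |v_rel|² = 74
v_rel×d = (5)·(15) − (7)·(24) = -93
since m = R²·74 − (-93)²:  R² = (8649 + -6799) / 74 = 25
R = √25 = 5  ⇒  r_B = 5 − 1 = 4

rB=4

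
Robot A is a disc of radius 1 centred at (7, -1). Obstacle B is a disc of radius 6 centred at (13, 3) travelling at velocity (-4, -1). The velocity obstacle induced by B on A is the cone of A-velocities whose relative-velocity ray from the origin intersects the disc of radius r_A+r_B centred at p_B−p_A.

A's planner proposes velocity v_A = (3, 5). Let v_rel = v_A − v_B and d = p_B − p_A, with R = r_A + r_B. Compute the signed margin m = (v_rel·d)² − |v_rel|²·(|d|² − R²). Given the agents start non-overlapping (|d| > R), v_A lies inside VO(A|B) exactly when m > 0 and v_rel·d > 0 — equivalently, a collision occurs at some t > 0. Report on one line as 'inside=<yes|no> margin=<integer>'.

d = (6, 4),  |d|² = 52;  R = 1+6 = 7,  c = 52−7² = 3
v_rel = (7, 6),  |v_rel|² = 85;  v_rel·d = (7)·(6) + (6)·(4) = 66
85·t² − 132·t + 3 = 0  ⇒  m = 66² − 85·3 = 4101
m = 4101 > 0,  v_rel·d = 66 > 0  ⇒  inside

inside=yes margin=4101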